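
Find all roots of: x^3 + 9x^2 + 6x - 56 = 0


Let p(x) = x^3 + 9x^2 + 6x - 56. By the rational root theorem (leading coefficient 1), any rational root is an integer divisor of 56: try ±1, ±2, ... in turn.
Test x = 1: value = -40 ≠ 0.
Test x = -1: value = -54 ≠ 0.
Test x = 2: value = 0 ✓, so (x - 2) is a factor.
Synthetic division by (x - 2): bring down 1; 1(2) + 9 = 11; 11(2) + 6 = 28; 28(2) - 56 = 0 → quotient x^2 + 11x + 28, remainder 0.
Solve the quadratic x^2 + 11x + 28 = 0: discriminant = 11^2 - 4(1)(28) = 121 - 112 = 9.
sqrt(9) = 3, so x = (-11 ± 3)/2: x = -4 or x = -7.
Collecting all roots found:

x = -7, x = -4, x = 2


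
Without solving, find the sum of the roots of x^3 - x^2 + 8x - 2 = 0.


By Vieta's formulas for x^3 + bx^2 + cx + d = 0:
  r1 + r2 + r3 = -b/a = 1
  r1*r2 + r1*r3 + r2*r3 = c/a = 8
  r1*r2*r3 = -d/a = 2


Sum = 1


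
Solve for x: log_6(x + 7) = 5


Convert to exponential form: x + 7 = 6^5 = 7776
x = 7776 - 7 = 7769
Check: log_6(7769 + 7) = log_6(7776) = log_6(7776) = 5 ✓

x = 7769


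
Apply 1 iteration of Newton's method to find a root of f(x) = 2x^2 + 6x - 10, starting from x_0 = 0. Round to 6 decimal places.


Newton's method: x_(n+1) = x_n - f(x_n)/f'(x_n)
f(x) = 2x^2 + 6x - 10
f'(x) = 4x + 6

Iteration 1:
  f(0.000000) = -10.000000
  f'(0.000000) = 6.000000
  x_1 = 0.000000 - (-10.000000)/(6.000000) = 1.666667

x_1 = 1.666667


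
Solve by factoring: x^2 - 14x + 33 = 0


We need two numbers that multiply to 33 and add to -14.
Those numbers are -3 and -11 (since (-3) * (-11) = 33 and (-3) + (-11) = -14).
So x^2 - 14x + 33 = (x - 3)(x - 11) = 0
Setting each factor to zero: x = 3 or x = 11

x = 3, x = 11


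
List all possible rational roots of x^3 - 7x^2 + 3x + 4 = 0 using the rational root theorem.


Rational root theorem: possible roots are ±p/q where:
  p divides the constant term (4): p ∈ {1, 2, 4}
  q divides the leading coefficient (1): q ∈ {1}

All possible rational roots: -4, -2, -1, 1, 2, 4

-4, -2, -1, 1, 2, 4


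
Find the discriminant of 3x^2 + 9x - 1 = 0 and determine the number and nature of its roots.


For ax^2 + bx + c = 0, discriminant D = b^2 - 4ac
Here a = 3, b = 9, c = -1
D = (9)^2 - 4(3)(-1) = 81 + 12 = 93

D = 93 > 0 but not a perfect square
The equation has 2 distinct real irrational roots.

Discriminant = 93, 2 distinct real irrational roots


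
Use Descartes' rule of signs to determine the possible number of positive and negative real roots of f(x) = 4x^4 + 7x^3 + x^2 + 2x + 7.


Descartes' rule of signs:

For positive roots, count sign changes in f(x) = 4x^4 + 7x^3 + x^2 + 2x + 7:
Signs of coefficients: +, +, +, +, +
Number of sign changes: 0
Possible positive real roots: 0

For negative roots, examine f(-x) = 4x^4 - 7x^3 + x^2 - 2x + 7:
Signs of coefficients: +, -, +, -, +
Number of sign changes: 4
Possible negative real roots: 4, 2, 0

Positive roots: 0; Negative roots: 4 or 2 or 0


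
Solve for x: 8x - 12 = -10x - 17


Starting with: 8x - 12 = -10x - 17
Move all x terms to left: (8 + 10)x = -17 + 12
Simplify: 18x = -5
Divide both sides by 18: x = -5/18

x = -5/18


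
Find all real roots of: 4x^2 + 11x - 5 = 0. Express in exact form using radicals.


Using the quadratic formula: x = (-b ± sqrt(b^2 - 4ac)) / (2a)
Here a = 4, b = 11, c = -5
Discriminant = b^2 - 4ac = 11^2 - 4(4)(-5) = 121 + 80 = 201
Since discriminant = 201 > 0, there are two real roots.
x = (-11 ± sqrt(201)) / 8
Numerically: x ≈ 0.3972 or x ≈ -3.1472

x = (-11 + sqrt(201)) / 8 or x = (-11 - sqrt(201)) / 8


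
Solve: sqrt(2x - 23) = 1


Square both sides: 2x - 23 = 1^2 = 1
2x = 1 + 23 = 24
x = 12
Check: sqrt(2*12 - 23) = sqrt(1) = 1 ✓

x = 12


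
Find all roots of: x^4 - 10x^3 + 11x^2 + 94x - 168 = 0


Let p(x) = x^4 - 10x^3 + 11x^2 + 94x - 168. By the rational root theorem (leading coefficient 1), any rational root is an integer divisor of 168: try ±1, ±2, ... in turn.
Test x = 1: value = -72 ≠ 0.
Test x = -1: value = -240 ≠ 0.
Test x = 2: value = 0 ✓, so (x - 2) is a factor.
Synthetic division by (x - 2): bring down 1; 1(2) - 10 = -8; (-8)(2) + 11 = -5; (-5)(2) + 94 = 84; 84(2) - 168 = 0 → quotient x^3 - 8x^2 - 5x + 84, remainder 0.
Continue with the quotient x^3 - 8x^2 - 5x + 84 (candidates must divide 84; re-test x = 2 first in case it repeats).
Test x = 2: value = 50 ≠ 0.
Test x = -2: value = 54 ≠ 0.
Test x = 3: value = 24 ≠ 0.
Test x = -3: value = 0 ✓, so (x + 3) is a factor.
Synthetic division by (x + 3): bring down 1; 1(-3) - 8 = -11; (-11)(-3) - 5 = 28; 28(-3) + 84 = 0 → quotient x^2 - 11x + 28, remainder 0.
Solve the quadratic x^2 - 11x + 28 = 0: discriminant = (-11)^2 - 4(1)(28) = 121 - 112 = 9.
sqrt(9) = 3, so x = (11 ± 3)/2: x = 7 or x = 4.
Collecting all roots found:

x = -3, x = 2, x = 4, x = 7


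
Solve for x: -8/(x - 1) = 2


Multiply both sides by (x - 1): -8 = 2(x - 1)
Distribute: -8 = 2x - 2
2x = -8 + 2 = -6
x = -3

x = -3


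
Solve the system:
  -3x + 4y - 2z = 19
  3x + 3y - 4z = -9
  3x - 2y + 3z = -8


Using Cramer's rule. Expand each determinant along the first row.
D  = (-3)*[3*3 - (-4)*(-2)] - 4*[3*3 - (-4)*3] + (-2)*[3*(-2) - 3*3]
  = (-3)*(1) - 4*(21) + (-2)*(-15) = -57
Dx = 19*[3*3 - (-4)*(-2)] - 4*[(-9)*3 - (-4)*(-8)] + (-2)*[(-9)*(-2) - 3*(-8)]
  = 19*(1) - 4*(-59) + (-2)*(42) = 171
Dy = (-3)*[(-9)*3 - (-4)*(-8)] - 19*[3*3 - (-4)*3] + (-2)*[3*(-8) - (-9)*3]
  = (-3)*(-59) - 19*(21) + (-2)*(3) = -228
Dz = (-3)*[3*(-8) - (-9)*(-2)] - 4*[3*(-8) - (-9)*3] + 19*[3*(-2) - 3*3]
  = (-3)*(-42) - 4*(3) + 19*(-15) = -171
x = Dx/D = 171/-57 = -3, y = Dy/D = -228/-57 = 4, z = Dz/D = -171/-57 = 3
Check eq1: (-3)(-3) + (4)(4) + (-2)(3) = 19 = 19 ✓
Check eq2: (3)(-3) + (3)(4) + (-4)(3) = -9 = -9 ✓
Check eq3: (3)(-3) + (-2)(4) + (3)(3) = -8 = -8 ✓

x = -3, y = 4, z = 3


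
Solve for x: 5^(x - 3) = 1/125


Express both sides with the same base.
1/125 = 5^(-3)
Since the bases match, equate exponents: x - 3 = -3
So x = -3 - (-3) = 0

x = 0


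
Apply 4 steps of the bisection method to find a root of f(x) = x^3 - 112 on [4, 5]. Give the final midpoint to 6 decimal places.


f(x) = x^3 - 112
f(4) = -48 < 0
f(5) = 13 > 0

Step 1: midpoint = (4.000000 + 5.000000)/2 = 4.500000
  f(4.500000) = -20.875000
  f(mid) < 0, so root is in [4.500000, 5.000000]

Step 2: midpoint = (4.500000 + 5.000000)/2 = 4.750000
  f(4.750000) = -4.828125
  f(mid) < 0, so root is in [4.750000, 5.000000]

Step 3: midpoint = (4.750000 + 5.000000)/2 = 4.875000
  f(4.875000) = 3.857422
  f(mid) > 0, so root is in [4.750000, 4.875000]

Step 4: midpoint = (4.750000 + 4.875000)/2 = 4.812500
  f(4.812500) = -0.541748
  f(mid) < 0, so root is in [4.812500, 4.875000]

midpoint = 4.812500


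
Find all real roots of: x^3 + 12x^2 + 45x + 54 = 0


Let p(x) = x^3 + 12x^2 + 45x + 54. By the rational root theorem (leading coefficient 1), any rational root is an integer divisor of 54: try ±1, ±2, ... in turn.
Test x = 1: value = 112 ≠ 0.
Test x = -1: value = 20 ≠ 0.
Test x = 2: value = 200 ≠ 0.
Test x = -2: value = 4 ≠ 0.
Test x = 3: value = 324 ≠ 0.
Test x = -3: value = 0 ✓, so (x + 3) is a factor.
Synthetic division by (x + 3): bring down 1; 1(-3) + 12 = 9; 9(-3) + 45 = 18; 18(-3) + 54 = 0 → quotient x^2 + 9x + 18, remainder 0.
Solve the quadratic x^2 + 9x + 18 = 0: discriminant = 9^2 - 4(1)(18) = 81 - 72 = 9.
sqrt(9) = 3, so x = (-9 ± 3)/2: x = -3 or x = -6.

x = -6, x = -3 (multiplicity 2)


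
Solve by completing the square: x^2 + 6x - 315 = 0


Start: x^2 + 6x - 315 = 0
Move constant: x^2 + 6x = 315
Half of 6 is 3, squared is 9
Add 9 to both sides: x^2 + 6x + 9 = 324
(x + 3)^2 = 324
x + 3 = ±18
x = -3 + 18 = 15 or x = -3 - 18 = -21

x = -21, x = 15


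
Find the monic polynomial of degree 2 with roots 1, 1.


A monic polynomial with roots 1, 1 is:
p(x) = (x - 1)(x - 1)
After multiplying by (x - 1): x - 1
After multiplying by (x - 1): x^2 - 2x + 1

x^2 - 2x + 1


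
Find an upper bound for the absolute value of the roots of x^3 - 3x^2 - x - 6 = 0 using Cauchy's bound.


Cauchy's bound: all roots r satisfy |r| <= 1 + max(|a_i/a_n|) for i = 0,...,n-1
where a_n is the leading coefficient.

Coefficients: [1, -3, -1, -6]
Leading coefficient a_n = 1
Ratios |a_i/a_n|: 3, 1, 6
Maximum ratio: 6
Cauchy's bound: |r| <= 1 + 6 = 7

Upper bound = 7


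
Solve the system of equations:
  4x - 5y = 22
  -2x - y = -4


Using Cramer's rule:
Determinant D = (4)(-1) - (-2)(-5) = -4 - 10 = -14
Dx = (22)(-1) - (-4)(-5) = -22 - 20 = -42
Dy = (4)(-4) - (-2)(22) = -16 + 44 = 28
x = Dx/D = -42/-14 = 3
y = Dy/D = 28/-14 = -2

x = 3, y = -2


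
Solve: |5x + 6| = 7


An absolute value equation |expr| = 7 gives two cases:
Case 1: 5x + 6 = 7
  5x = 1, so x = 1/5
Case 2: 5x + 6 = -7
  5x = -13, so x = -13/5

x = -13/5, x = 1/5


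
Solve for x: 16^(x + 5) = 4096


Express both sides with the same base.
4096 = 16^3
Since the bases match, equate exponents: x + 5 = 3
So x = 3 - (5) = -2

x = -2


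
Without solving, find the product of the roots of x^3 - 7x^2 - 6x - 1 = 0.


By Vieta's formulas for x^3 + bx^2 + cx + d = 0:
  r1 + r2 + r3 = -b/a = 7
  r1*r2 + r1*r3 + r2*r3 = c/a = -6
  r1*r2*r3 = -d/a = 1


Product = 1


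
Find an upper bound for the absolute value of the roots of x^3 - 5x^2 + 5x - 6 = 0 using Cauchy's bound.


Cauchy's bound: all roots r satisfy |r| <= 1 + max(|a_i/a_n|) for i = 0,...,n-1
where a_n is the leading coefficient.

Coefficients: [1, -5, 5, -6]
Leading coefficient a_n = 1
Ratios |a_i/a_n|: 5, 5, 6
Maximum ratio: 6
Cauchy's bound: |r| <= 1 + 6 = 7

Upper bound = 7


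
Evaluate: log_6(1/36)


We need the exponent such that 6^? = 1/36
6^(-2) = 1/6^2 = 1/36
Therefore log_6(1/36) = -2

-2


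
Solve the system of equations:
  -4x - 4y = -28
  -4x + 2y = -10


Using Cramer's rule:
Determinant D = (-4)(2) - (-4)(-4) = -8 - 16 = -24
Dx = (-28)(2) - (-10)(-4) = -56 - 40 = -96
Dy = (-4)(-10) - (-4)(-28) = 40 - 112 = -72
x = Dx/D = -96/-24 = 4
y = Dy/D = -72/-24 = 3

x = 4, y = 3


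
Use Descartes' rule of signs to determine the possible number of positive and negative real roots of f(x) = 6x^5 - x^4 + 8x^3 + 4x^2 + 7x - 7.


Descartes' rule of signs:

For positive roots, count sign changes in f(x) = 6x^5 - x^4 + 8x^3 + 4x^2 + 7x - 7:
Signs of coefficients: +, -, +, +, +, -
Number of sign changes: 3
Possible positive real roots: 3, 1

For negative roots, examine f(-x) = -6x^5 - x^4 - 8x^3 + 4x^2 - 7x - 7:
Signs of coefficients: -, -, -, +, -, -
Number of sign changes: 2
Possible negative real roots: 2, 0

Positive roots: 3 or 1; Negative roots: 2 or 0


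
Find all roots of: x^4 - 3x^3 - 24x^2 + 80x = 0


The constant term is 0, so x = 0 is a root. Factor out x:
  x^3 - 3x^2 - 24x + 80 = 0
Let p(x) = x^3 - 3x^2 - 24x + 80. By the rational root theorem (leading coefficient 1), any rational root is an integer divisor of 80: try ±1, ±2, ... in turn.
Test x = 1: value = 54 ≠ 0.
Test x = -1: value = 100 ≠ 0.
Test x = 2: value = 28 ≠ 0.
Test x = -2: value = 108 ≠ 0.
Test x = 4: value = 0 ✓, so (x - 4) is a factor.
Synthetic division by (x - 4): bring down 1; 1(4) - 3 = 1; 1(4) - 24 = -20; (-20)(4) + 80 = 0 → quotient x^2 + x - 20, remainder 0.
Solve the quadratic x^2 + x - 20 = 0: discriminant = 1^2 - 4(1)(-20) = 1 + 80 = 81.
sqrt(81) = 9, so x = (-1 ± 9)/2: x = 4 or x = -5.
Collecting all roots found:

x = -5, x = 0, x = 4 (multiplicity 2)


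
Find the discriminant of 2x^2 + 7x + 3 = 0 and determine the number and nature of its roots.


For ax^2 + bx + c = 0, discriminant D = b^2 - 4ac
Here a = 2, b = 7, c = 3
D = (7)^2 - 4(2)(3) = 49 - 24 = 25

D = 25 > 0 and is a perfect square (sqrt = 5)
The equation has 2 distinct real rational roots.

Discriminant = 25, 2 distinct real rational roots


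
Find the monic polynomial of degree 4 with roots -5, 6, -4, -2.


A monic polynomial with roots -5, 6, -4, -2 is:
p(x) = (x + 5)(x - 6)(x + 4)(x + 2)
After multiplying by (x + 5): x + 5
After multiplying by (x - 6): x^2 - x - 30
After multiplying by (x + 4): x^3 + 3x^2 - 34x - 120
After multiplying by (x + 2): x^4 + 5x^3 - 28x^2 - 188x - 240

x^4 + 5x^3 - 28x^2 - 188x - 240


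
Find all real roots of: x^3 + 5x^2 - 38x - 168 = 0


Let p(x) = x^3 + 5x^2 - 38x - 168. By the rational root theorem (leading coefficient 1), any rational root is an integer divisor of 168: try ±1, ±2, ... in turn.
Test x = 1: value = -200 ≠ 0.
Test x = -1: value = -126 ≠ 0.
Test x = 2: value = -216 ≠ 0.
Test x = -2: value = -80 ≠ 0.
Test x = 3: value = -210 ≠ 0.
Test x = -3: value = -36 ≠ 0.
Test x = 4: value = -176 ≠ 0.
Test x = -4: value = 0 ✓, so (x + 4) is a factor.
Synthetic division by (x + 4): bring down 1; 1(-4) + 5 = 1; 1(-4) - 38 = -42; (-42)(-4) - 168 = 0 → quotient x^2 + x - 42, remainder 0.
Solve the quadratic x^2 + x - 42 = 0: discriminant = 1^2 - 4(1)(-42) = 1 + 168 = 169.
sqrt(169) = 13, so x = (-1 ± 13)/2: x = 6 or x = -7.

x = -7, x = -4, x = 6


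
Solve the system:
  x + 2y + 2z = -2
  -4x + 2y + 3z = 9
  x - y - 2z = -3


Using Cramer's rule. Expand each determinant along the first row.
D  = 1*[2*(-2) - 3*(-1)] - 2*[(-4)*(-2) - 3*1] + 2*[(-4)*(-1) - 2*1]
  = 1*(-1) - 2*(5) + 2*(2) = -7
Dx = (-2)*[2*(-2) - 3*(-1)] - 2*[9*(-2) - 3*(-3)] + 2*[9*(-1) - 2*(-3)]
  = (-2)*(-1) - 2*(-9) + 2*(-3) = 14
Dy = 1*[9*(-2) - 3*(-3)] - (-2)*[(-4)*(-2) - 3*1] + 2*[(-4)*(-3) - 9*1]
  = 1*(-9) - (-2)*(5) + 2*(3) = 7
Dz = 1*[2*(-3) - 9*(-1)] - 2*[(-4)*(-3) - 9*1] + (-2)*[(-4)*(-1) - 2*1]
  = 1*(3) - 2*(3) + (-2)*(2) = -7
x = Dx/D = 14/-7 = -2, y = Dy/D = 7/-7 = -1, z = Dz/D = -7/-7 = 1
Check eq1: (1)(-2) + (2)(-1) + (2)(1) = -2 = -2 ✓
Check eq2: (-4)(-2) + (2)(-1) + (3)(1) = 9 = 9 ✓
Check eq3: (1)(-2) + (-1)(-1) + (-2)(1) = -3 = -3 ✓

x = -2, y = -1, z = 1


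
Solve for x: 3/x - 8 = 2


Subtract -8 from both sides: 3/x = 10
Multiply both sides by x: 3 = 10 * x
Divide by 10: x = 3/10

x = 3/10


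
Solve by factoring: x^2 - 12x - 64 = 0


We need two numbers that multiply to -64 and add to -12.
Those numbers are 4 and -16 (since 4 * (-16) = -64 and 4 + (-16) = -12).
So x^2 - 12x - 64 = (x + 4)(x - 16) = 0
Setting each factor to zero: x = -4 or x = 16

x = -4, x = 16


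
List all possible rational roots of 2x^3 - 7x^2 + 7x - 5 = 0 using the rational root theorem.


Rational root theorem: possible roots are ±p/q where:
  p divides the constant term (-5): p ∈ {1, 5}
  q divides the leading coefficient (2): q ∈ {1, 2}

All possible rational roots: -5, -5/2, -1, -1/2, 1/2, 1, 5/2, 5

-5, -5/2, -1, -1/2, 1/2, 1, 5/2, 5


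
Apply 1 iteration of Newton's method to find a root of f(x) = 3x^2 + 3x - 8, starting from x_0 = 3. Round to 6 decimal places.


Newton's method: x_(n+1) = x_n - f(x_n)/f'(x_n)
f(x) = 3x^2 + 3x - 8
f'(x) = 6x + 3

Iteration 1:
  f(3.000000) = 28.000000
  f'(3.000000) = 21.000000
  x_1 = 3.000000 - (28.000000)/(21.000000) = 1.666667

x_1 = 1.666667


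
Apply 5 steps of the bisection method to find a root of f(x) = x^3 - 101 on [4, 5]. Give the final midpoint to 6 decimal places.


f(x) = x^3 - 101
f(4) = -37 < 0
f(5) = 24 > 0

Step 1: midpoint = (4.000000 + 5.000000)/2 = 4.500000
  f(4.500000) = -9.875000
  f(mid) < 0, so root is in [4.500000, 5.000000]

Step 2: midpoint = (4.500000 + 5.000000)/2 = 4.750000
  f(4.750000) = 6.171875
  f(mid) > 0, so root is in [4.500000, 4.750000]

Step 3: midpoint = (4.500000 + 4.750000)/2 = 4.625000
  f(4.625000) = -2.068359
  f(mid) < 0, so root is in [4.625000, 4.750000]

Step 4: midpoint = (4.625000 + 4.750000)/2 = 4.687500
  f(4.687500) = 1.996826
  f(mid) > 0, so root is in [4.625000, 4.687500]

Step 5: midpoint = (4.625000 + 4.687500)/2 = 4.656250
  f(4.656250) = -0.049408
  f(mid) < 0, so root is in [4.656250, 4.687500]

midpoint = 4.656250


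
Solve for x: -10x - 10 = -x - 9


Starting with: -10x - 10 = -x - 9
Move all x terms to left: (-10 + 1)x = -9 + 10
Simplify: -9x = 1
Divide both sides by -9: x = -1/9

x = -1/9


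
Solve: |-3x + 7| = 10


An absolute value equation |expr| = 10 gives two cases:
Case 1: -3x + 7 = 10
  -3x = 3, so x = -1
Case 2: -3x + 7 = -10
  -3x = -17, so x = 17/3

x = -1, x = 17/3


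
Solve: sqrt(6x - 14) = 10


Square both sides: 6x - 14 = 10^2 = 100
6x = 100 + 14 = 114
x = 19
Check: sqrt(6*19 - 14) = sqrt(100) = 10 ✓

x = 19


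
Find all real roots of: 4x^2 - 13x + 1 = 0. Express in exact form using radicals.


Using the quadratic formula: x = (-b ± sqrt(b^2 - 4ac)) / (2a)
Here a = 4, b = -13, c = 1
Discriminant = b^2 - 4ac = (-13)^2 - 4(4)(1) = 169 - 16 = 153
Since discriminant = 153 > 0, there are two real roots.
x = (13 ± 3*sqrt(17)) / 8
Numerically: x ≈ 3.1712 or x ≈ 0.0788

x = (13 + 3*sqrt(17)) / 8 or x = (13 - 3*sqrt(17)) / 8


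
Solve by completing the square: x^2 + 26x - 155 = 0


Start: x^2 + 26x - 155 = 0
Move constant: x^2 + 26x = 155
Half of 26 is 13, squared is 169
Add 169 to both sides: x^2 + 26x + 169 = 324
(x + 13)^2 = 324
x + 13 = ±18
x = -13 + 18 = 5 or x = -13 - 18 = -31

x = -31, x = 5


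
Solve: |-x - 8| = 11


An absolute value equation |expr| = 11 gives two cases:
Case 1: -x - 8 = 11
  -x = 19, so x = -19
Case 2: -x - 8 = -11
  -x = -3, so x = 3

x = -19, x = 3


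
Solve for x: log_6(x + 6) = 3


Convert to exponential form: x + 6 = 6^3 = 216
x = 216 - 6 = 210
Check: log_6(210 + 6) = log_6(216) = log_6(216) = 3 ✓

x = 210


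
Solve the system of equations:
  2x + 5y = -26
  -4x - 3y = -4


Using Cramer's rule:
Determinant D = (2)(-3) - (-4)(5) = -6 + 20 = 14
Dx = (-26)(-3) - (-4)(5) = 78 + 20 = 98
Dy = (2)(-4) - (-4)(-26) = -8 - 104 = -112
x = Dx/D = 98/14 = 7
y = Dy/D = -112/14 = -8

x = 7, y = -8


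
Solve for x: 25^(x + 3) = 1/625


Express both sides with the same base.
1/625 = 25^(-2)
Since the bases match, equate exponents: x + 3 = -2
So x = -2 - (3) = -5

x = -5


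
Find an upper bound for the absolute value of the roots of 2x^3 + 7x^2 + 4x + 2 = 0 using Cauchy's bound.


Cauchy's bound: all roots r satisfy |r| <= 1 + max(|a_i/a_n|) for i = 0,...,n-1
where a_n is the leading coefficient.

Coefficients: [2, 7, 4, 2]
Leading coefficient a_n = 2
Ratios |a_i/a_n|: 7/2, 2, 1
Maximum ratio: 7/2
Cauchy's bound: |r| <= 1 + 7/2 = 9/2

Upper bound = 9/2


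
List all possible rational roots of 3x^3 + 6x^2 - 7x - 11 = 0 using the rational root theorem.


Rational root theorem: possible roots are ±p/q where:
  p divides the constant term (-11): p ∈ {1, 11}
  q divides the leading coefficient (3): q ∈ {1, 3}

All possible rational roots: -11, -11/3, -1, -1/3, 1/3, 1, 11/3, 11

-11, -11/3, -1, -1/3, 1/3, 1, 11/3, 11


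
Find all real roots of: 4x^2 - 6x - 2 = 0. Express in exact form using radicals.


Using the quadratic formula: x = (-b ± sqrt(b^2 - 4ac)) / (2a)
Here a = 4, b = -6, c = -2
Discriminant = b^2 - 4ac = (-6)^2 - 4(4)(-2) = 36 + 32 = 68
Since discriminant = 68 > 0, there are two real roots.
x = (6 ± 2*sqrt(17)) / 8
Simplifying: x = (3 ± sqrt(17)) / 4
Numerically: x ≈ 1.7808 or x ≈ -0.2808

x = (3 + sqrt(17)) / 4 or x = (3 - sqrt(17)) / 4


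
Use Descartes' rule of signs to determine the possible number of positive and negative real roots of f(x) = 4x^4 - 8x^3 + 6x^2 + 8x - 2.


Descartes' rule of signs:

For positive roots, count sign changes in f(x) = 4x^4 - 8x^3 + 6x^2 + 8x - 2:
Signs of coefficients: +, -, +, +, -
Number of sign changes: 3
Possible positive real roots: 3, 1

For negative roots, examine f(-x) = 4x^4 + 8x^3 + 6x^2 - 8x - 2:
Signs of coefficients: +, +, +, -, -
Number of sign changes: 1
Possible negative real roots: 1

Positive roots: 3 or 1; Negative roots: 1


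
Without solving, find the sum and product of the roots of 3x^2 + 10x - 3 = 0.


By Vieta's formulas for ax^2 + bx + c = 0:
  Sum of roots = -b/a
  Product of roots = c/a

Here a = 3, b = 10, c = -3
Sum = -(10)/3 = -10/3
Product = -3/3 = -1

Sum = -10/3, Product = -1


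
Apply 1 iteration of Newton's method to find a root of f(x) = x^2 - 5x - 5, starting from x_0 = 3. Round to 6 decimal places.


Newton's method: x_(n+1) = x_n - f(x_n)/f'(x_n)
f(x) = x^2 - 5x - 5
f'(x) = 2x - 5

Iteration 1:
  f(3.000000) = -11.000000
  f'(3.000000) = 1.000000
  x_1 = 3.000000 - (-11.000000)/(1.000000) = 14.000000

x_1 = 14.000000


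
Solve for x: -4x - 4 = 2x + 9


Starting with: -4x - 4 = 2x + 9
Move all x terms to left: (-4 - 2)x = 9 + 4
Simplify: -6x = 13
Divide both sides by -6: x = -13/6

x = -13/6


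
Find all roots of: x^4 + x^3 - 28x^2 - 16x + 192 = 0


Let p(x) = x^4 + x^3 - 28x^2 - 16x + 192. By the rational root theorem (leading coefficient 1), any rational root is an integer divisor of 192: try ±1, ±2, ... in turn.
Test x = 1: value = 150 ≠ 0.
Test x = -1: value = 180 ≠ 0.
Test x = 2: value = 72 ≠ 0.
Test x = -2: value = 120 ≠ 0.
Test x = 3: value = 0 ✓, so (x - 3) is a factor.
Synthetic division by (x - 3): bring down 1; 1(3) + 1 = 4; 4(3) - 28 = -16; (-16)(3) - 16 = -64; (-64)(3) + 192 = 0 → quotient x^3 + 4x^2 - 16x - 64, remainder 0.
Continue with the quotient x^3 + 4x^2 - 16x - 64 (candidates must divide 64).
Test x = 4: value = 0 ✓, so (x - 4) is a factor.
Synthetic division by (x - 4): bring down 1; 1(4) + 4 = 8; 8(4) - 16 = 16; 16(4) - 64 = 0 → quotient x^2 + 8x + 16, remainder 0.
Solve the quadratic x^2 + 8x + 16 = 0: discriminant = 8^2 - 4(1)(16) = 64 - 64 = 0.
Discriminant = 0, so a double root: x = -8/2 = -4.
Collecting all roots found:

x = -4 (multiplicity 2), x = 3, x = 4


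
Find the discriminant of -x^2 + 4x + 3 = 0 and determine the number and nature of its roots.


For ax^2 + bx + c = 0, discriminant D = b^2 - 4ac
Here a = -1, b = 4, c = 3
D = (4)^2 - 4(-1)(3) = 16 + 12 = 28

D = 28 > 0 but not a perfect square
The equation has 2 distinct real irrational roots.

Discriminant = 28, 2 distinct real irrational roots


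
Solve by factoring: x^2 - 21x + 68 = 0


We need two numbers that multiply to 68 and add to -21.
Those numbers are -4 and -17 (since (-4) * (-17) = 68 and (-4) + (-17) = -21).
So x^2 - 21x + 68 = (x - 4)(x - 17) = 0
Setting each factor to zero: x = 4 or x = 17

x = 4, x = 17


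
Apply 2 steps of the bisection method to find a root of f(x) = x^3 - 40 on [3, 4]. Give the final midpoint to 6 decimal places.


f(x) = x^3 - 40
f(3) = -13 < 0
f(4) = 24 > 0

Step 1: midpoint = (3.000000 + 4.000000)/2 = 3.500000
  f(3.500000) = 2.875000
  f(mid) > 0, so root is in [3.000000, 3.500000]

Step 2: midpoint = (3.000000 + 3.500000)/2 = 3.250000
  f(3.250000) = -5.671875
  f(mid) < 0, so root is in [3.250000, 3.500000]

midpoint = 3.250000


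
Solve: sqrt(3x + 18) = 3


Square both sides: 3x + 18 = 3^2 = 9
3x = 9 - 18 = -9
x = -3
Check: sqrt(3*(-3) + 18) = sqrt(9) = 3 ✓

x = -3


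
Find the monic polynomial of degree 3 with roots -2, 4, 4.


A monic polynomial with roots -2, 4, 4 is:
p(x) = (x + 2)(x - 4)(x - 4)
After multiplying by (x + 2): x + 2
After multiplying by (x - 4): x^2 - 2x - 8
After multiplying by (x - 4): x^3 - 6x^2 + 32

x^3 - 6x^2 + 32


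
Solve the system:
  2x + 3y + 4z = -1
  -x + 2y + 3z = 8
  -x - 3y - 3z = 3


Using Cramer's rule. Expand each determinant along the first row.
D  = 2*[2*(-3) - 3*(-3)] - 3*[(-1)*(-3) - 3*(-1)] + 4*[(-1)*(-3) - 2*(-1)]
  = 2*(3) - 3*(6) + 4*(5) = 8
Dx = (-1)*[2*(-3) - 3*(-3)] - 3*[8*(-3) - 3*3] + 4*[8*(-3) - 2*3]
  = (-1)*(3) - 3*(-33) + 4*(-30) = -24
Dy = 2*[8*(-3) - 3*3] - (-1)*[(-1)*(-3) - 3*(-1)] + 4*[(-1)*3 - 8*(-1)]
  = 2*(-33) - (-1)*(6) + 4*(5) = -40
Dz = 2*[2*3 - 8*(-3)] - 3*[(-1)*3 - 8*(-1)] + (-1)*[(-1)*(-3) - 2*(-1)]
  = 2*(30) - 3*(5) + (-1)*(5) = 40
x = Dx/D = -24/8 = -3, y = Dy/D = -40/8 = -5, z = Dz/D = 40/8 = 5
Check eq1: (2)(-3) + (3)(-5) + (4)(5) = -1 = -1 ✓
Check eq2: (-1)(-3) + (2)(-5) + (3)(5) = 8 = 8 ✓
Check eq3: (-1)(-3) + (-3)(-5) + (-3)(5) = 3 = 3 ✓

x = -3, y = -5, z = 5


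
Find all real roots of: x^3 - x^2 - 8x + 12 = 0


Let p(x) = x^3 - x^2 - 8x + 12. By the rational root theorem (leading coefficient 1), any rational root is an integer divisor of 12: try ±1, ±2, ... in turn.
Test x = 1: value = 4 ≠ 0.
Test x = -1: value = 18 ≠ 0.
Test x = 2: value = 0 ✓, so (x - 2) is a factor.
Synthetic division by (x - 2): bring down 1; 1(2) - 1 = 1; 1(2) - 8 = -6; (-6)(2) + 12 = 0 → quotient x^2 + x - 6, remainder 0.
Solve the quadratic x^2 + x - 6 = 0: discriminant = 1^2 - 4(1)(-6) = 1 + 24 = 25.
sqrt(25) = 5, so x = (-1 ± 5)/2: x = 2 or x = -3.

x = -3, x = 2 (multiplicity 2)


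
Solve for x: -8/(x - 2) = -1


Multiply both sides by (x - 2): -8 = -1(x - 2)
Distribute: -8 = -x + 2
-x = -8 - 2 = -10
x = 10

x = 10


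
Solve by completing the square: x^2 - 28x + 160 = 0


Start: x^2 - 28x + 160 = 0
Move constant: x^2 - 28x = -160
Half of -28 is -14, squared is 196
Add 196 to both sides: x^2 - 28x + 196 = 36
(x - 14)^2 = 36
x - 14 = ±6
x = 14 + 6 = 20 or x = 14 - 6 = 8

x = 8, x = 20


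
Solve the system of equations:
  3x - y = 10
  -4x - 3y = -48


Using Cramer's rule:
Determinant D = (3)(-3) - (-4)(-1) = -9 - 4 = -13
Dx = (10)(-3) - (-48)(-1) = -30 - 48 = -78
Dy = (3)(-48) - (-4)(10) = -144 + 40 = -104
x = Dx/D = -78/-13 = 6
y = Dy/D = -104/-13 = 8

x = 6, y = 8


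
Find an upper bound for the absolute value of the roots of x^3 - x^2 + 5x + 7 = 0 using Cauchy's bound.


Cauchy's bound: all roots r satisfy |r| <= 1 + max(|a_i/a_n|) for i = 0,...,n-1
where a_n is the leading coefficient.

Coefficients: [1, -1, 5, 7]
Leading coefficient a_n = 1
Ratios |a_i/a_n|: 1, 5, 7
Maximum ratio: 7
Cauchy's bound: |r| <= 1 + 7 = 8

Upper bound = 8


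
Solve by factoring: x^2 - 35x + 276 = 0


We need two numbers that multiply to 276 and add to -35.
Those numbers are -12 and -23 (since (-12) * (-23) = 276 and (-12) + (-23) = -35).
So x^2 - 35x + 276 = (x - 12)(x - 23) = 0
Setting each factor to zero: x = 12 or x = 23

x = 12, x = 23


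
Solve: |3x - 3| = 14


An absolute value equation |expr| = 14 gives two cases:
Case 1: 3x - 3 = 14
  3x = 17, so x = 17/3
Case 2: 3x - 3 = -14
  3x = -11, so x = -11/3

x = -11/3, x = 17/3


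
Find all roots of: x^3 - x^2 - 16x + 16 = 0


Let p(x) = x^3 - x^2 - 16x + 16. By the rational root theorem (leading coefficient 1), any rational root is an integer divisor of 16: try ±1, ±2, ... in turn.
Test x = 1: value = 0 ✓, so (x - 1) is a factor.
Synthetic division by (x - 1): bring down 1; 1(1) - 1 = 0; 0(1) - 16 = -16; (-16)(1) + 16 = 0 → quotient x^2 - 16, remainder 0.
Solve the quadratic x^2 - 16 = 0: discriminant = 0^2 - 4(1)(-16) = 0 + 64 = 64.
sqrt(64) = 8, so x = (0 ± 8)/2: x = 4 or x = -4.
Collecting all roots found:

x = -4, x = 1, x = 4


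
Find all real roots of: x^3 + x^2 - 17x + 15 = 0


Let p(x) = x^3 + x^2 - 17x + 15. By the rational root theorem (leading coefficient 1), any rational root is an integer divisor of 15: try ±1, ±2, ... in turn.
Test x = 1: value = 0 ✓, so (x - 1) is a factor.
Synthetic division by (x - 1): bring down 1; 1(1) + 1 = 2; 2(1) - 17 = -15; (-15)(1) + 15 = 0 → quotient x^2 + 2x - 15, remainder 0.
Solve the quadratic x^2 + 2x - 15 = 0: discriminant = 2^2 - 4(1)(-15) = 4 + 60 = 64.
sqrt(64) = 8, so x = (-2 ± 8)/2: x = 3 or x = -5.

x = -5, x = 1, x = 3


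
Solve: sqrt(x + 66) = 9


Square both sides: x + 66 = 9^2 = 81
x = 81 - 66 = 15
x = 15
Check: sqrt(1*15 + 66) = sqrt(81) = 9 ✓

x = 15


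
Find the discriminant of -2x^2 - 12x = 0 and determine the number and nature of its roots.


For ax^2 + bx + c = 0, discriminant D = b^2 - 4ac
Here a = -2, b = -12, c = 0
D = (-12)^2 - 4(-2)(0) = 144 - 0 = 144

D = 144 > 0 and is a perfect square (sqrt = 12)
The equation has 2 distinct real rational roots.

Discriminant = 144, 2 distinct real rational roots


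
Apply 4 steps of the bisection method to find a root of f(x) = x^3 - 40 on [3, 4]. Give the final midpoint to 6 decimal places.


f(x) = x^3 - 40
f(3) = -13 < 0
f(4) = 24 > 0

Step 1: midpoint = (3.000000 + 4.000000)/2 = 3.500000
  f(3.500000) = 2.875000
  f(mid) > 0, so root is in [3.000000, 3.500000]

Step 2: midpoint = (3.000000 + 3.500000)/2 = 3.250000
  f(3.250000) = -5.671875
  f(mid) < 0, so root is in [3.250000, 3.500000]

Step 3: midpoint = (3.250000 + 3.500000)/2 = 3.375000
  f(3.375000) = -1.556641
  f(mid) < 0, so root is in [3.375000, 3.500000]

Step 4: midpoint = (3.375000 + 3.500000)/2 = 3.437500
  f(3.437500) = 0.618896
  f(mid) > 0, so root is in [3.375000, 3.437500]

midpoint = 3.437500


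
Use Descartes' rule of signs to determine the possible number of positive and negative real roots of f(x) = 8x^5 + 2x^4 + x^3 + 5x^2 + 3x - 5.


Descartes' rule of signs:

For positive roots, count sign changes in f(x) = 8x^5 + 2x^4 + x^3 + 5x^2 + 3x - 5:
Signs of coefficients: +, +, +, +, +, -
Number of sign changes: 1
Possible positive real roots: 1

For negative roots, examine f(-x) = -8x^5 + 2x^4 - x^3 + 5x^2 - 3x - 5:
Signs of coefficients: -, +, -, +, -, -
Number of sign changes: 4
Possible negative real roots: 4, 2, 0

Positive roots: 1; Negative roots: 4 or 2 or 0


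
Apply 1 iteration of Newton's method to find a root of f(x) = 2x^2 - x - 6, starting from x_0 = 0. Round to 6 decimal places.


Newton's method: x_(n+1) = x_n - f(x_n)/f'(x_n)
f(x) = 2x^2 - x - 6
f'(x) = 4x - 1

Iteration 1:
  f(0.000000) = -6.000000
  f'(0.000000) = -1.000000
  x_1 = 0.000000 - (-6.000000)/(-1.000000) = -6.000000

x_1 = -6.000000


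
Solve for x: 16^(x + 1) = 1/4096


Express both sides with the same base.
1/4096 = 16^(-3)
Since the bases match, equate exponents: x + 1 = -3
So x = -3 - (1) = -4

x = -4


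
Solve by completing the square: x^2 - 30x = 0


Start: x^2 - 30x + 0 = 0
Move constant: x^2 - 30x = 0
Half of -30 is -15, squared is 225
Add 225 to both sides: x^2 - 30x + 225 = 225
(x - 15)^2 = 225
x - 15 = ±15
x = 15 + 15 = 30 or x = 15 - 15 = 0

x = 0, x = 30


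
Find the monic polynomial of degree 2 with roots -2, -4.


A monic polynomial with roots -2, -4 is:
p(x) = (x + 2)(x + 4)
After multiplying by (x + 2): x + 2
After multiplying by (x + 4): x^2 + 6x + 8

x^2 + 6x + 8


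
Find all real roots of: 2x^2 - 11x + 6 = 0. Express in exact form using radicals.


Using the quadratic formula: x = (-b ± sqrt(b^2 - 4ac)) / (2a)
Here a = 2, b = -11, c = 6
Discriminant = b^2 - 4ac = (-11)^2 - 4(2)(6) = 121 - 48 = 73
Since discriminant = 73 > 0, there are two real roots.
x = (11 ± sqrt(73)) / 4
Numerically: x ≈ 4.8860 or x ≈ 0.6140

x = (11 + sqrt(73)) / 4 or x = (11 - sqrt(73)) / 4


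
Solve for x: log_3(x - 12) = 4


Convert to exponential form: x - 12 = 3^4 = 81
x = 81 + 12 = 93
Check: log_3(93 - 12) = log_3(81) = log_3(81) = 4 ✓

x = 93


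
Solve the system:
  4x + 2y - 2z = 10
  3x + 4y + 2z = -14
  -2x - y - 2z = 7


Using Cramer's rule. Expand each determinant along the first row.
D  = 4*[4*(-2) - 2*(-1)] - 2*[3*(-2) - 2*(-2)] + (-2)*[3*(-1) - 4*(-2)]
  = 4*(-6) - 2*(-2) + (-2)*(5) = -30
Dx = 10*[4*(-2) - 2*(-1)] - 2*[(-14)*(-2) - 2*7] + (-2)*[(-14)*(-1) - 4*7]
  = 10*(-6) - 2*(14) + (-2)*(-14) = -60
Dy = 4*[(-14)*(-2) - 2*7] - 10*[3*(-2) - 2*(-2)] + (-2)*[3*7 - (-14)*(-2)]
  = 4*(14) - 10*(-2) + (-2)*(-7) = 90
Dz = 4*[4*7 - (-14)*(-1)] - 2*[3*7 - (-14)*(-2)] + 10*[3*(-1) - 4*(-2)]
  = 4*(14) - 2*(-7) + 10*(5) = 120
x = Dx/D = -60/-30 = 2, y = Dy/D = 90/-30 = -3, z = Dz/D = 120/-30 = -4
Check eq1: (4)(2) + (2)(-3) + (-2)(-4) = 10 = 10 ✓
Check eq2: (3)(2) + (4)(-3) + (2)(-4) = -14 = -14 ✓
Check eq3: (-2)(2) + (-1)(-3) + (-2)(-4) = 7 = 7 ✓

x = 2, y = -3, z = -4


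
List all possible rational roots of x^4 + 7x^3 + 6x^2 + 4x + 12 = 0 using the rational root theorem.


Rational root theorem: possible roots are ±p/q where:
  p divides the constant term (12): p ∈ {1, 2, 3, 4, 6, 12}
  q divides the leading coefficient (1): q ∈ {1}

All possible rational roots: -12, -6, -4, -3, -2, -1, 1, 2, 3, 4, 6, 12

-12, -6, -4, -3, -2, -1, 1, 2, 3, 4, 6, 12


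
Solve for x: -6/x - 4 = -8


Subtract -4 from both sides: -6/x = -4
Multiply both sides by x: -6 = -4 * x
Divide by -4: x = 3/2

x = 3/2


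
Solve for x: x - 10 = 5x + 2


Starting with: x - 10 = 5x + 2
Move all x terms to left: (1 - 5)x = 2 + 10
Simplify: -4x = 12
Divide both sides by -4: x = -3

x = -3


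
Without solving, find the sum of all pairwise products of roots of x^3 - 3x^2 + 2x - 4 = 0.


By Vieta's formulas for x^3 + bx^2 + cx + d = 0:
  r1 + r2 + r3 = -b/a = 3
  r1*r2 + r1*r3 + r2*r3 = c/a = 2
  r1*r2*r3 = -d/a = 4


Sum of pairwise products = 2


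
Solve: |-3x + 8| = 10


An absolute value equation |expr| = 10 gives two cases:
Case 1: -3x + 8 = 10
  -3x = 2, so x = -2/3
Case 2: -3x + 8 = -10
  -3x = -18, so x = 6

x = -2/3, x = 6


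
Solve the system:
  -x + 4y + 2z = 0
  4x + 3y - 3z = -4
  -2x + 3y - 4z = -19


Using Cramer's rule. Expand each determinant along the first row.
D  = (-1)*[3*(-4) - (-3)*3] - 4*[4*(-4) - (-3)*(-2)] + 2*[4*3 - 3*(-2)]
  = (-1)*(-3) - 4*(-22) + 2*(18) = 127
Dx = 0*[3*(-4) - (-3)*3] - 4*[(-4)*(-4) - (-3)*(-19)] + 2*[(-4)*3 - 3*(-19)]
  = 0*(-3) - 4*(-41) + 2*(45) = 254
Dy = (-1)*[(-4)*(-4) - (-3)*(-19)] - 0*[4*(-4) - (-3)*(-2)] + 2*[4*(-19) - (-4)*(-2)]
  = (-1)*(-41) - 0*(-22) + 2*(-84) = -127
Dz = (-1)*[3*(-19) - (-4)*3] - 4*[4*(-19) - (-4)*(-2)] + 0*[4*3 - 3*(-2)]
  = (-1)*(-45) - 4*(-84) + 0*(18) = 381
x = Dx/D = 254/127 = 2, y = Dy/D = -127/127 = -1, z = Dz/D = 381/127 = 3
Check eq1: (-1)(2) + (4)(-1) + (2)(3) = 0 = 0 ✓
Check eq2: (4)(2) + (3)(-1) + (-3)(3) = -4 = -4 ✓
Check eq3: (-2)(2) + (3)(-1) + (-4)(3) = -19 = -19 ✓

x = 2, y = -1, z = 3


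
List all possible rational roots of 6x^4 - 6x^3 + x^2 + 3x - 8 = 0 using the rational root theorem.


Rational root theorem: possible roots are ±p/q where:
  p divides the constant term (-8): p ∈ {1, 2, 4, 8}
  q divides the leading coefficient (6): q ∈ {1, 2, 3, 6}

All possible rational roots: -8, -4, -8/3, -2, -4/3, -1, -2/3, -1/2, -1/3, -1/6, 1/6, 1/3, 1/2, 2/3, 1, 4/3, 2, 8/3, 4, 8

-8, -4, -8/3, -2, -4/3, -1, -2/3, -1/2, -1/3, -1/6, 1/6, 1/3, 1/2, 2/3, 1, 4/3, 2, 8/3, 4, 8


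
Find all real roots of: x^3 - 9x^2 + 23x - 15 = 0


Let p(x) = x^3 - 9x^2 + 23x - 15. By the rational root theorem (leading coefficient 1), any rational root is an integer divisor of 15: try ±1, ±2, ... in turn.
Test x = 1: value = 0 ✓, so (x - 1) is a factor.
Synthetic division by (x - 1): bring down 1; 1(1) - 9 = -8; (-8)(1) + 23 = 15; 15(1) - 15 = 0 → quotient x^2 - 8x + 15, remainder 0.
Solve the quadratic x^2 - 8x + 15 = 0: discriminant = (-8)^2 - 4(1)(15) = 64 - 60 = 4.
sqrt(4) = 2, so x = (8 ± 2)/2: x = 5 or x = 3.

x = 1, x = 3, x = 5


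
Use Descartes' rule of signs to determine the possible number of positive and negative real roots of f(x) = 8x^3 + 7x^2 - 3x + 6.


Descartes' rule of signs:

For positive roots, count sign changes in f(x) = 8x^3 + 7x^2 - 3x + 6:
Signs of coefficients: +, +, -, +
Number of sign changes: 2
Possible positive real roots: 2, 0

For negative roots, examine f(-x) = -8x^3 + 7x^2 + 3x + 6:
Signs of coefficients: -, +, +, +
Number of sign changes: 1
Possible negative real roots: 1

Positive roots: 2 or 0; Negative roots: 1


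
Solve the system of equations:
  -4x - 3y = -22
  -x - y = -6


Using Cramer's rule:
Determinant D = (-4)(-1) - (-1)(-3) = 4 - 3 = 1
Dx = (-22)(-1) - (-6)(-3) = 22 - 18 = 4
Dy = (-4)(-6) - (-1)(-22) = 24 - 22 = 2
x = Dx/D = 4/1 = 4
y = Dy/D = 2/1 = 2

x = 4, y = 2


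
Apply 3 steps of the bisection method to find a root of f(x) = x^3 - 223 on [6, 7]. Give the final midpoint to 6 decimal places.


f(x) = x^3 - 223
f(6) = -7 < 0
f(7) = 120 > 0

Step 1: midpoint = (6.000000 + 7.000000)/2 = 6.500000
  f(6.500000) = 51.625000
  f(mid) > 0, so root is in [6.000000, 6.500000]

Step 2: midpoint = (6.000000 + 6.500000)/2 = 6.250000
  f(6.250000) = 21.140625
  f(mid) > 0, so root is in [6.000000, 6.250000]

Step 3: midpoint = (6.000000 + 6.250000)/2 = 6.125000
  f(6.125000) = 6.783203
  f(mid) > 0, so root is in [6.000000, 6.125000]

midpoint = 6.125000


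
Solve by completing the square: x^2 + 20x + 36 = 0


Start: x^2 + 20x + 36 = 0
Move constant: x^2 + 20x = -36
Half of 20 is 10, squared is 100
Add 100 to both sides: x^2 + 20x + 100 = 64
(x + 10)^2 = 64
x + 10 = ±8
x = -10 + 8 = -2 or x = -10 - 8 = -18

x = -18, x = -2


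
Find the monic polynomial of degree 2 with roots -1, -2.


A monic polynomial with roots -1, -2 is:
p(x) = (x + 1)(x + 2)
After multiplying by (x + 1): x + 1
After multiplying by (x + 2): x^2 + 3x + 2

x^2 + 3x + 2


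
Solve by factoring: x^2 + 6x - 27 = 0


We need two numbers that multiply to -27 and add to 6.
Those numbers are 9 and -3 (since 9 * (-3) = -27 and 9 + (-3) = 6).
So x^2 + 6x - 27 = (x + 9)(x - 3) = 0
Setting each factor to zero: x = -9 or x = 3

x = -9, x = 3


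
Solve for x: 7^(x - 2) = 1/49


Express both sides with the same base.
1/49 = 7^(-2)
Since the bases match, equate exponents: x - 2 = -2
So x = -2 - (-2) = 0

x = 0


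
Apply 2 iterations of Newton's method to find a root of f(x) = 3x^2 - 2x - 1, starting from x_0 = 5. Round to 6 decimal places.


Newton's method: x_(n+1) = x_n - f(x_n)/f'(x_n)
f(x) = 3x^2 - 2x - 1
f'(x) = 6x - 2

Iteration 1:
  f(5.000000) = 64.000000
  f'(5.000000) = 28.000000
  x_1 = 5.000000 - (64.000000)/(28.000000) = 2.714286

Iteration 2:
  f(2.714286) = 15.673469
  f'(2.714286) = 14.285714
  x_2 = 2.714286 - (15.673469)/(14.285714) = 1.617143

x_2 = 1.617143


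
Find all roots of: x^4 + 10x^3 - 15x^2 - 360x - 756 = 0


Let p(x) = x^4 + 10x^3 - 15x^2 - 360x - 756. By the rational root theorem (leading coefficient 1), any rational root is an integer divisor of 756: try ±1, ±2, ... in turn.
Test x = 1: value = -1120 ≠ 0.
Test x = -1: value = -420 ≠ 0.
Test x = 2: value = -1440 ≠ 0.
Test x = -2: value = -160 ≠ 0.
Test x = 3: value = -1620 ≠ 0.
Test x = -3: value = 0 ✓, so (x + 3) is a factor.
Synthetic division by (x + 3): bring down 1; 1(-3) + 10 = 7; 7(-3) - 15 = -36; (-36)(-3) - 360 = -252; (-252)(-3) - 756 = 0 → quotient x^3 + 7x^2 - 36x - 252, remainder 0.
Continue with the quotient x^3 + 7x^2 - 36x - 252 (candidates must divide 252; re-test x = -3 first in case it repeats).
Test x = -3: value = -108 ≠ 0.
Test x = 4: value = -220 ≠ 0.
Test x = -4: value = -60 ≠ 0.
Test x = 6: value = 0 ✓, so (x - 6) is a factor.
Synthetic division by (x - 6): bring down 1; 1(6) + 7 = 13; 13(6) - 36 = 42; 42(6) - 252 = 0 → quotient x^2 + 13x + 42, remainder 0.
Solve the quadratic x^2 + 13x + 42 = 0: discriminant = 13^2 - 4(1)(42) = 169 - 168 = 1.
sqrt(1) = 1, so x = (-13 ± 1)/2: x = -6 or x = -7.
Collecting all roots found:

x = -7, x = -6, x = -3, x = 6


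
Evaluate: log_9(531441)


We need the exponent such that 9^? = 531441
9^6 = 531441
Therefore log_9(531441) = 6

6


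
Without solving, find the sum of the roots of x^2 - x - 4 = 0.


By Vieta's formulas for ax^2 + bx + c = 0:
  Sum of roots = -b/a
  Product of roots = c/a

Here a = 1, b = -1, c = -4
Sum = -(-1)/1 = 1
Product = -4/1 = -4

Sum = 1


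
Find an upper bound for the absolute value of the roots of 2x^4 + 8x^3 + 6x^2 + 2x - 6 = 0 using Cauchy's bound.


Cauchy's bound: all roots r satisfy |r| <= 1 + max(|a_i/a_n|) for i = 0,...,n-1
where a_n is the leading coefficient.

Coefficients: [2, 8, 6, 2, -6]
Leading coefficient a_n = 2
Ratios |a_i/a_n|: 4, 3, 1, 3
Maximum ratio: 4
Cauchy's bound: |r| <= 1 + 4 = 5

Upper bound = 5


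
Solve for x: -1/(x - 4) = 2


Multiply both sides by (x - 4): -1 = 2(x - 4)
Distribute: -1 = 2x - 8
2x = -1 + 8 = 7
x = 7/2

x = 7/2


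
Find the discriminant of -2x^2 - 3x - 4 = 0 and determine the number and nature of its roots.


For ax^2 + bx + c = 0, discriminant D = b^2 - 4ac
Here a = -2, b = -3, c = -4
D = (-3)^2 - 4(-2)(-4) = 9 - 32 = -23

D = -23 < 0
The equation has no real roots (2 complex conjugate roots).

Discriminant = -23, no real roots (2 complex conjugate roots)


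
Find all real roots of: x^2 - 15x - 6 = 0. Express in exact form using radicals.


Using the quadratic formula: x = (-b ± sqrt(b^2 - 4ac)) / (2a)
Here a = 1, b = -15, c = -6
Discriminant = b^2 - 4ac = (-15)^2 - 4(1)(-6) = 225 + 24 = 249
Since discriminant = 249 > 0, there are two real roots.
x = (15 ± sqrt(249)) / 2
Numerically: x ≈ 15.3899 or x ≈ -0.3899

x = (15 + sqrt(249)) / 2 or x = (15 - sqrt(249)) / 2
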